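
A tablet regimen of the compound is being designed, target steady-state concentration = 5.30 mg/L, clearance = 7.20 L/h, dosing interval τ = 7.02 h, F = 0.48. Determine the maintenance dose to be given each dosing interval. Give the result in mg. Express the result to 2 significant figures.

560 mg

At steady state, F × (Dose/τ) = Css × CL.
Dose = Css × CL × τ / F = 5.30 × 7.200 × 7.02 / 0.48 = 558.1 mg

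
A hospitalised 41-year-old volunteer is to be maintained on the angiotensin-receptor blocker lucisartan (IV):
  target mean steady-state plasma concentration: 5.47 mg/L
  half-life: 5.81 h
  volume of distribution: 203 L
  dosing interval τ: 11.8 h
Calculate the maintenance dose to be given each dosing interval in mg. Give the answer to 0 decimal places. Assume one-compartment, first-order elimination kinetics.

k = ln2 / t½ = 0.693147 / 5.81 = 0.1193 h⁻¹
CL = k × Vd = 0.1193 × 203 = 24.22 L/h
At steady state, Dose/τ = Css × CL.
Dose = Css × CL × τ = 5.47 × 24.22 × 11.8 = 1563 mg

1563 mg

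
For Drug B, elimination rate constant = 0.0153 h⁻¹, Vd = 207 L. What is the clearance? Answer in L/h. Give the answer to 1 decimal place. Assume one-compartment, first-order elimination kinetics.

3.2 L/h

CL = k × Vd = 0.0153 × 207 = 3.167 L/h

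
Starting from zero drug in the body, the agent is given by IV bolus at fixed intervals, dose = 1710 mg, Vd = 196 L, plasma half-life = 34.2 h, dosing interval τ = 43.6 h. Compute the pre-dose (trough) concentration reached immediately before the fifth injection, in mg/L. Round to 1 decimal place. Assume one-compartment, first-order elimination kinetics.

6.0 mg/L

C₀ per dose = Dose / Vd = 1710 / 196 = 8.724 mg/L
k = ln2 / t½ = 0.693147 / 34.2 = 0.02027 h⁻¹
Fraction remaining after one interval: r = e^(−kτ) = e^(−0.02027 × 43.6) = 0.4132
Before dose 5, 4 doses have been given (aged 1τ, 2τ, 3τ, 4τ).
C_trough = C₀ × (r + r² + … + r^4) = C₀ × r(1−r^4)/(1−r)
        = 8.724 × 0.4132 × (1 − 0.02915) / (1 − 0.4132) = 5.964 mg/L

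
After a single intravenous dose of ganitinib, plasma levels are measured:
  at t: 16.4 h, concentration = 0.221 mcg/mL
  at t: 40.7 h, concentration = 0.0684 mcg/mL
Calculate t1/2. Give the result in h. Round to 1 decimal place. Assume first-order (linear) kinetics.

k = ln(C₁/C₂) / (t₂ − t₁) = ln(0.221/0.0684) / (40.7 − 16.4)
  = 1.173 / 24.30 = 0.04827 h⁻¹
t½ = ln2 / k = 0.693147 / 0.04827 = 14.36 h

14.4 h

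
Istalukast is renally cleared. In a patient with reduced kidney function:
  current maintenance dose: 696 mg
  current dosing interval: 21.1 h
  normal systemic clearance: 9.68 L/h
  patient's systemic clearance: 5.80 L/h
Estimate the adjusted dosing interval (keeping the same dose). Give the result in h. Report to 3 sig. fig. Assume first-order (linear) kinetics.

To keep the same average steady-state level, dosing rate must scale with clearance.
CL ratio = 5.80 / 9.68 = 0.5992
New interval (same dose) = 21.1 / 0.5992 = 35.21 h

35.2 h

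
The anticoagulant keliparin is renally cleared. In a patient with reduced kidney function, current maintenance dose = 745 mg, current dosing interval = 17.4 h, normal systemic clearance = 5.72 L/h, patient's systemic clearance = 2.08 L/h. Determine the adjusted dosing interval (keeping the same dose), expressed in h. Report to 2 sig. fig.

48 h

To keep the same average steady-state level, dosing rate must scale with clearance.
CL ratio = 2.08 / 5.72 = 0.3636
New interval (same dose) = 17.4 / 0.3636 = 47.85 h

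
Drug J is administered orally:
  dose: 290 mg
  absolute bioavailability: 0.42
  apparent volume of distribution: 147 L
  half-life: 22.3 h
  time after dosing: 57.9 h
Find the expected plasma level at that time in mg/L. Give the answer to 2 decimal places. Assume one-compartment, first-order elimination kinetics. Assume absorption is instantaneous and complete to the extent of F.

0.14 mg/L

Amount reaching circulation = F × Dose = 0.42 × 290.0 = 121.8 mg
C₀ = F·Dose / Vd = 121.8 / 147 = 0.8286 mg/L
k = ln2 / t½ = 0.693147 / 22.3 = 0.03108 h⁻¹
C = C₀ · e^(−k·t) = 0.8286 × e^(−0.03108 × 57.9)
  = 0.8286 × 0.1654 = 0.1371 mg/L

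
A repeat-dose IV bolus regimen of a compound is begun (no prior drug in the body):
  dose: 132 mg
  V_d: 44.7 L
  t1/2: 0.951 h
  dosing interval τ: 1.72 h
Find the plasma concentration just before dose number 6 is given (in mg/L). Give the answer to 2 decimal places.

C₀ per dose = Dose / Vd = 132 / 44.7 = 2.953 mg/L
k = ln2 / t½ = 0.693147 / 0.951 = 0.7289 h⁻¹
Fraction remaining after one interval: r = e^(−kτ) = e^(−0.7289 × 1.72) = 0.2854
Before dose 6, 5 doses have been given (aged 1τ, 2τ, 3τ, 4τ, 5τ).
C_trough = C₀ × (r + r² + … + r^5) = C₀ × r(1−r^5)/(1−r)
        = 2.953 × 0.2854 × (1 − 0.001894) / (1 − 0.2854) = 1.177 mg/L

1.18 mg/L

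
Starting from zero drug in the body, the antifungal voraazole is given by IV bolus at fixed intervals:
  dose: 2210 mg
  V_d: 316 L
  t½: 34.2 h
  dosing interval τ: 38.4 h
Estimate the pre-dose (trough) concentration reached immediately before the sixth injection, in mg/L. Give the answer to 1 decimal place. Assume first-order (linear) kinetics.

5.8 mg/L

C₀ per dose = Dose / Vd = 2210 / 316 = 6.994 mg/L
k = ln2 / t½ = 0.693147 / 34.2 = 0.02027 h⁻¹
Fraction remaining after one interval: r = e^(−kτ) = e^(−0.02027 × 38.4) = 0.4592
Before dose 6, 5 doses have been given (aged 1τ, 2τ, 3τ, 4τ, 5τ).
C_trough = C₀ × (r + r² + … + r^5) = C₀ × r(1−r^5)/(1−r)
        = 6.994 × 0.4592 × (1 − 0.02042) / (1 − 0.4592) = 5.817 mg/L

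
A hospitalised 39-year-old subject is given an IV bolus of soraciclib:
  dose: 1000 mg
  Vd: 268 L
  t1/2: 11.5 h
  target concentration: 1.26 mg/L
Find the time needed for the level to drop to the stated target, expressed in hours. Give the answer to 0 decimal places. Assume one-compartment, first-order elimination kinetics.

18 h

C₀ = Dose / Vd = 1000 / 268 = 3.731 mg/L
k = ln2 / t½ = 0.693147 / 11.5 = 0.06027 h⁻¹
t = ln(C₀ / C) / k = ln(3.731 / 1.26) / 0.06027
  = ln(2.961) / 0.06027 = 1.086 / 0.06027 = 18.02 h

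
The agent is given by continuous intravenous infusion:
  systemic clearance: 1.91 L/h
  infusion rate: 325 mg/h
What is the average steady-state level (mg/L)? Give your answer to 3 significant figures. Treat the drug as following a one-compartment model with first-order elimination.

170 mg/L

At steady state Css = R₀ / CL = 325 / 1.910 = 170.2 mg/L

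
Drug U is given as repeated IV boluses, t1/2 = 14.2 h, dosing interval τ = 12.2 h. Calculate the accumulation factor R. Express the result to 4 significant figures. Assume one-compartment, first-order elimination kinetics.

k = ln2 / t½ = 0.693147 / 14.2 = 0.04881 h⁻¹
e^(−kτ) = e^(−0.04881 × 12.2) = 0.5513
Accumulation ratio R = 1 / (1 − e^(−kτ)) = 1 / (1 − 0.5513) = 2.229

2.229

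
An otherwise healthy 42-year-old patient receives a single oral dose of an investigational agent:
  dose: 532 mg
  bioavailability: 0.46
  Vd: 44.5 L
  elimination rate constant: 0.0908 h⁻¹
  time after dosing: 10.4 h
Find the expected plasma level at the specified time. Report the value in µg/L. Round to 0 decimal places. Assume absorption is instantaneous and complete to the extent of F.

2139 µg/L

Amount reaching circulation = F × Dose = 0.46 × 532.0 = 244.7 mg
C₀ = F·Dose / Vd = 244.7 / 44.5 = 5.499 mg/L
C = C₀ · e^(−k·t) = 5.499 × e^(−0.09080 × 10.4)
  = 5.499 × 0.3889 = 2.139 mg/L
Convert: 2.139 mg/L × 1000 = 2139 µg/L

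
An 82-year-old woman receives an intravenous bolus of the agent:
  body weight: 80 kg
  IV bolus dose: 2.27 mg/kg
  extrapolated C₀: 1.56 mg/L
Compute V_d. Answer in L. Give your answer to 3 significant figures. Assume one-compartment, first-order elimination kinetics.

Dose = 2.27 × 80 = 181.6 mg
Vd = Dose / C₀ = 181.6 / 1.56 = 116.4 L

116 L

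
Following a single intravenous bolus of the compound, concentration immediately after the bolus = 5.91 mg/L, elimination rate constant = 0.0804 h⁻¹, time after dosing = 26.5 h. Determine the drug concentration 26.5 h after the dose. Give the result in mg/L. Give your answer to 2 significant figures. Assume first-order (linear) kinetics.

C = C₀ · e^(−k·t) = 5.910 × e^(−0.08040 × 26.5)
  = 5.910 × 0.1188 = 0.7021 mg/L

0.70 mg/L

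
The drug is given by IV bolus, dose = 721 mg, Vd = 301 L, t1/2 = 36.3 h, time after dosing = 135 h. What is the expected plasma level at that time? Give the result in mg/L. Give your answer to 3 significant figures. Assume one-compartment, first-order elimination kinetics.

0.182 mg/L

C₀ = Dose / Vd = 721.0 / 301 = 2.395 mg/L
k = ln2 / t½ = 0.693147 / 36.3 = 0.01909 h⁻¹
C = C₀ · e^(−k·t) = 2.395 × e^(−0.01909 × 135)
  = 2.395 × 0.07599 = 0.1820 mg/L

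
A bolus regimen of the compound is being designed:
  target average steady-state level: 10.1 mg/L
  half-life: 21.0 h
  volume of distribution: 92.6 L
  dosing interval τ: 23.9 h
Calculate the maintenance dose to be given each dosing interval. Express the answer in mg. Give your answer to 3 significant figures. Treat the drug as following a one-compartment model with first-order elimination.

k = ln2 / t½ = 0.693147 / 21.0 = 0.03301 h⁻¹
CL = k × Vd = 0.03301 × 92.6 = 3.057 L/h
At steady state, Dose/τ = Css × CL.
Dose = Css × CL × τ = 10.1 × 3.057 × 23.9 = 737.9 mg

738 mg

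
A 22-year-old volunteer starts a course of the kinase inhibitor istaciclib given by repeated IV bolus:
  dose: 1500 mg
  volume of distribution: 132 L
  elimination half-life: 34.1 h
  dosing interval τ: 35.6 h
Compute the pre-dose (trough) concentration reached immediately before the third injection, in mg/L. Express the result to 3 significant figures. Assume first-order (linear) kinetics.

8.18 mg/L

C₀ per dose = Dose / Vd = 1500 / 132 = 11.36 mg/L
k = ln2 / t½ = 0.693147 / 34.1 = 0.02033 h⁻¹
Fraction remaining after one interval: r = e^(−kτ) = e^(−0.02033 × 35.6) = 0.4849
Before dose 3, 2 doses have been given (aged 1τ, 2τ).
C_trough = C₀ × (r + r²) = 11.36 × (0.4849 + 0.2351) = 8.179 mg/L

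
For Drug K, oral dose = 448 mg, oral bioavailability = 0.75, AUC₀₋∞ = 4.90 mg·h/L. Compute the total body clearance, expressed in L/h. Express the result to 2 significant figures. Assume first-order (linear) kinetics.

69 L/h

CL = F·Dose / AUC = 0.75 × 448 / 4.90 = 68.57 L/h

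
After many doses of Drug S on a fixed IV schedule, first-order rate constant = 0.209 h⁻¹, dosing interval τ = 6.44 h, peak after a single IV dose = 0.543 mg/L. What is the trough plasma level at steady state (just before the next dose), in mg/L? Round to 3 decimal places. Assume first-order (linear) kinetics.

0.191 mg/L

e^(−kτ) = e^(−0.2090 × 6.44) = 0.2603
Accumulation ratio R = 1 / (1 − e^(−kτ)) = 1 / (1 − 0.2603) = 1.352
Steady-state trough = C₀ × R × e^(−kτ) = 0.543 × 1.352 × 0.2603 = 0.1911 mg/L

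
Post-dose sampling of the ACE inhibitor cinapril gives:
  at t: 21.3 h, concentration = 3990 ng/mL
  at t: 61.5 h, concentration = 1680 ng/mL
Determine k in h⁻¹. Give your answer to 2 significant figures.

k = ln(C₁/C₂) / (t₂ − t₁) = ln(3990/1680) / (61.5 − 21.3)
  = 0.8650 / 40.20 = 0.02152 h⁻¹

0.022 h⁻¹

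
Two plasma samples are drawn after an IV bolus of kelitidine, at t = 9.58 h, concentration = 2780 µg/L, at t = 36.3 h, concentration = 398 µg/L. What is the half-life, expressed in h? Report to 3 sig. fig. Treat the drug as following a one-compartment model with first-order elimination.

k = ln(C₁/C₂) / (t₂ − t₁) = ln(2780/398) / (36.3 − 9.58)
  = 1.944 / 26.72 = 0.07275 h⁻¹
t½ = ln2 / k = 0.693147 / 0.07275 = 9.528 h

9.53 h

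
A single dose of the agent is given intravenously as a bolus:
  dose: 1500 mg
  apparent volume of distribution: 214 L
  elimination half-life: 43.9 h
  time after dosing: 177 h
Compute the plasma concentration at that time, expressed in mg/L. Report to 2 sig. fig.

C₀ = Dose / Vd = 1500 / 214 = 7.009 mg/L
k = ln2 / t½ = 0.693147 / 43.9 = 0.01579 h⁻¹
C = C₀ · e^(−k·t) = 7.009 × e^(−0.01579 × 177)
  = 7.009 × 0.06113 = 0.4285 mg/L

0.43 mg/L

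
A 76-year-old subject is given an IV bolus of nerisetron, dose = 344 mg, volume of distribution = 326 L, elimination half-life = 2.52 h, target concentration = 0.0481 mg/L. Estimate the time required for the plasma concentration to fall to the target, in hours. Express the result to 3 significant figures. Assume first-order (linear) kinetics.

C₀ = Dose / Vd = 344.0 / 326 = 1.055 mg/L
k = ln2 / t½ = 0.693147 / 2.52 = 0.2751 h⁻¹
t = ln(C₀ / C) / k = ln(1.055 / 0.0481) / 0.2751
  = ln(21.93) / 0.2751 = 3.088 / 0.2751 = 11.23 h

11.2 h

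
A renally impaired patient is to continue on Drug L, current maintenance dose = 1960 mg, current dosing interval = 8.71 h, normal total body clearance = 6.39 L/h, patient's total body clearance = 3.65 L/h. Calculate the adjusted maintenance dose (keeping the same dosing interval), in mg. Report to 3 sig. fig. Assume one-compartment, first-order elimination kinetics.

To keep the same average steady-state level, dosing rate must scale with clearance.
CL ratio = 3.65 / 6.39 = 0.5712
New dose (same interval) = 1960 × 0.5712 = 1120 mg

1120 mg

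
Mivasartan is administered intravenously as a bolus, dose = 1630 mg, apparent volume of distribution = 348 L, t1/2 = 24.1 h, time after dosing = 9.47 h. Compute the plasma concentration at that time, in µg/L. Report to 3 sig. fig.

C₀ = Dose / Vd = 1630 / 348 = 4.684 mg/L
k = ln2 / t½ = 0.693147 / 24.1 = 0.02876 h⁻¹
C = C₀ · e^(−k·t) = 4.684 × e^(−0.02876 × 9.47)
  = 4.684 × 0.7616 = 3.567 mg/L
Convert: 3.567 mg/L × 1000 = 3567 µg/L

3570 µg/L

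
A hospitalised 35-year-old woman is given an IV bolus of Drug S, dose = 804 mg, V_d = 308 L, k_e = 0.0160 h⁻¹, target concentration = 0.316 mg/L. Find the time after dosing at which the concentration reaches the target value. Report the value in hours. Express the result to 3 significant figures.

132 h

C₀ = Dose / Vd = 804.0 / 308 = 2.610 mg/L
t = ln(C₀ / C) / k = ln(2.610 / 0.316) / 0.01600
  = ln(8.259) / 0.01600 = 2.111 / 0.01600 = 131.9 h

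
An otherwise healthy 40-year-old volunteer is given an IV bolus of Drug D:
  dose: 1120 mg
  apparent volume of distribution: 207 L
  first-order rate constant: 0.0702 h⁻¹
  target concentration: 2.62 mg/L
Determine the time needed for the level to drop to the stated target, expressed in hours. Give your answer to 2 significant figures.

10 h

C₀ = Dose / Vd = 1120 / 207 = 5.411 mg/L
t = ln(C₀ / C) / k = ln(5.411 / 2.62) / 0.07020
  = ln(2.065) / 0.07020 = 0.7251 / 0.07020 = 10.33 h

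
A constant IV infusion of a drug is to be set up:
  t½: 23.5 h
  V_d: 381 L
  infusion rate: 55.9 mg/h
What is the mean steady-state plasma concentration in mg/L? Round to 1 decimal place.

5.0 mg/L

k = ln2 / t½ = 0.693147 / 23.5 = 0.02950 h⁻¹
CL = k × Vd = 0.02950 × 381 = 11.24 L/h
At steady state Css = R₀ / CL = 55.9 / 11.24 = 4.973 mg/L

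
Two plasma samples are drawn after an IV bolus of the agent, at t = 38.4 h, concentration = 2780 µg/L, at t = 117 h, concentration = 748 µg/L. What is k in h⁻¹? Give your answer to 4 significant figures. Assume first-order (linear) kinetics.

0.01670 h⁻¹

k = ln(C₁/C₂) / (t₂ − t₁) = ln(2780/748) / (117 − 38.4)
  = 1.313 / 78.60 = 0.01670 h⁻¹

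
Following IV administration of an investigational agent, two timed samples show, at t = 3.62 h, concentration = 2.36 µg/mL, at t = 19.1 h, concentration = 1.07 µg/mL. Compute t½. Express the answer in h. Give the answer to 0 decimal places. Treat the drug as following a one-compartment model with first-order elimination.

14 h

k = ln(C₁/C₂) / (t₂ − t₁) = ln(2.36/1.07) / (19.1 − 3.62)
  = 0.7910 / 15.48 = 0.05110 h⁻¹
t½ = ln2 / k = 0.693147 / 0.05110 = 13.56 h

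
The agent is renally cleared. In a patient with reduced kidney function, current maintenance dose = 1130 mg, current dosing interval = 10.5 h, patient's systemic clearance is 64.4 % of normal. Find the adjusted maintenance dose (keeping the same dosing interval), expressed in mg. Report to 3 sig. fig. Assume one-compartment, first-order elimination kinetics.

728 mg

To keep the same average steady-state level, dosing rate must scale with clearance.
CL ratio = 64.4 / 100 = 0.6440
New dose (same interval) = 1130 × 0.6440 = 727.7 mg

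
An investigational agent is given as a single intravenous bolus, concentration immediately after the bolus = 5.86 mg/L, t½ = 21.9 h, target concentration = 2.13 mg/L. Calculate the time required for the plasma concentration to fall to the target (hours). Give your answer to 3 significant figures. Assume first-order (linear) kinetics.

k = ln2 / t½ = 0.693147 / 21.9 = 0.03165 h⁻¹
t = ln(C₀ / C) / k = ln(5.860 / 2.13) / 0.03165
  = ln(2.751) / 0.03165 = 1.012 / 0.03165 = 31.97 h

32.0 h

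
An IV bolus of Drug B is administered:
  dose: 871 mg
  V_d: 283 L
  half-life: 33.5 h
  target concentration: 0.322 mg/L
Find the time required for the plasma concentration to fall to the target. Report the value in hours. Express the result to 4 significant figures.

109.1 h

C₀ = Dose / Vd = 871.0 / 283 = 3.078 mg/L
k = ln2 / t½ = 0.693147 / 33.5 = 0.02069 h⁻¹
t = ln(C₀ / C) / k = ln(3.078 / 0.322) / 0.02069
  = ln(9.559) / 0.02069 = 2.257 / 0.02069 = 109.1 h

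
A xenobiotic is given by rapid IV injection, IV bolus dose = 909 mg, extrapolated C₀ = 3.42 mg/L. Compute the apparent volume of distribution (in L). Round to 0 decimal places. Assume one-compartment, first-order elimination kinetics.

Vd = Dose / C₀ = 909.0 / 3.42 = 265.8 L

266 L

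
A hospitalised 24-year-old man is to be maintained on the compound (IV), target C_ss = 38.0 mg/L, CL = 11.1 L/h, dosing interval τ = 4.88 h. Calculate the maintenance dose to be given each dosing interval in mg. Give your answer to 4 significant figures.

At steady state, Dose/τ = Css × CL.
Dose = Css × CL × τ = 38.0 × 11.10 × 4.88 = 2058 mg

2058 mg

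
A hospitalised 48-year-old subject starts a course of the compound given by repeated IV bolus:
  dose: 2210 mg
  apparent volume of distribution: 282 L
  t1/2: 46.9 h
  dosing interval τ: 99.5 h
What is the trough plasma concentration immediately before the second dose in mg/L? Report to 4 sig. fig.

C₀ per dose = Dose / Vd = 2210 / 282 = 7.837 mg/L
k = ln2 / t½ = 0.693147 / 46.9 = 0.01478 h⁻¹
Fraction remaining after one interval: r = e^(−kτ) = e^(−0.01478 × 99.5) = 0.2298
Before dose 2, 1 dose has been given (aged 1τ).
C_trough = C₀ × r = 7.837 × 0.2298 = 1.801 mg/L

1.801 mg/L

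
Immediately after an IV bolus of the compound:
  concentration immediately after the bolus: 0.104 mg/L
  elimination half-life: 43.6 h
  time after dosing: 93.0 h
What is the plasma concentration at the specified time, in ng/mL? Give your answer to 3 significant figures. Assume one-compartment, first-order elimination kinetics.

23.7 ng/mL

k = ln2 / t½ = 0.693147 / 43.6 = 0.01590 h⁻¹
C = C₀ · e^(−k·t) = 0.1040 × e^(−0.01590 × 93.0)
  = 0.1040 × 0.2279 = 0.02370 mg/L
Convert: 0.02370 mg/L × 1000 = 23.70 ng/mL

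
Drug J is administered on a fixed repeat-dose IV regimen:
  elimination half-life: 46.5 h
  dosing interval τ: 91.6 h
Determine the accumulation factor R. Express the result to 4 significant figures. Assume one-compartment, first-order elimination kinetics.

1.343

k = ln2 / t½ = 0.693147 / 46.5 = 0.01491 h⁻¹
e^(−kτ) = e^(−0.01491 × 91.6) = 0.2552
Accumulation ratio R = 1 / (1 − e^(−kτ)) = 1 / (1 − 0.2552) = 1.343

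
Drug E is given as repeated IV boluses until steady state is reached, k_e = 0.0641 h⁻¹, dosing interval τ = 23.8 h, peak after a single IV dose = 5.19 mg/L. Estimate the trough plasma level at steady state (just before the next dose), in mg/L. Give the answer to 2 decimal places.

e^(−kτ) = e^(−0.06410 × 23.8) = 0.2175
Accumulation ratio R = 1 / (1 − e^(−kτ)) = 1 / (1 − 0.2175) = 1.278
Steady-state trough = C₀ × R × e^(−kτ) = 5.19 × 1.278 × 0.2175 = 1.443 mg/L

1.44 mg/L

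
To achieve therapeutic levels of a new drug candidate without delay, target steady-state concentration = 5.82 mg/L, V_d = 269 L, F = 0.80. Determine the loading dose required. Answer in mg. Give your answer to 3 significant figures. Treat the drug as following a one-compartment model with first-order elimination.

LD = Css × Vd / F = 5.82 × 269 / 0.80 = 1957 mg

1960 mg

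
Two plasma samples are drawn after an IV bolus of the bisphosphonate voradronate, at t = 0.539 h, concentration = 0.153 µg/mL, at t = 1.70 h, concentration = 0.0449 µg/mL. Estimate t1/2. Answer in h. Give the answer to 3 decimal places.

0.656 h

k = ln(C₁/C₂) / (t₂ − t₁) = ln(0.153/0.0449) / (1.70 − 0.539)
  = 1.226 / 1.161 = 1.056 h⁻¹
t½ = ln2 / k = 0.693147 / 1.056 = 0.6564 h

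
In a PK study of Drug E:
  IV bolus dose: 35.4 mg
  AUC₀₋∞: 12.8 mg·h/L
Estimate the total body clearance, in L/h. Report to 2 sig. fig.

CL = Dose / AUC = 35.4 / 12.8 = 2.766 L/h

2.8 L/h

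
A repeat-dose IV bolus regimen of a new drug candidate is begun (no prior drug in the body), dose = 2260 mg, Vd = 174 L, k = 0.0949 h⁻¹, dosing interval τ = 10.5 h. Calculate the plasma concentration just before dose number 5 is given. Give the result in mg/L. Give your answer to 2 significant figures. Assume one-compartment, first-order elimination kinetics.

7.5 mg/L

C₀ per dose = Dose / Vd = 2260 / 174 = 12.99 mg/L
Fraction remaining after one interval: r = e^(−kτ) = e^(−0.09490 × 10.5) = 0.3692
Before dose 5, 4 doses have been given (aged 1τ, 2τ, 3τ, 4τ).
C_trough = C₀ × (r + r² + … + r^4) = C₀ × r(1−r^4)/(1−r)
        = 12.99 × 0.3692 × (1 − 0.01858) / (1 − 0.3692) = 7.462 mg/L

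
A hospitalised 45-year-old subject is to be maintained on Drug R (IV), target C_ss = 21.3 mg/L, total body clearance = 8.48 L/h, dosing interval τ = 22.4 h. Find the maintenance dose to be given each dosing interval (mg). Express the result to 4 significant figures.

4046 mg

At steady state, Dose/τ = Css × CL.
Dose = Css × CL × τ = 21.3 × 8.480 × 22.4 = 4046 mg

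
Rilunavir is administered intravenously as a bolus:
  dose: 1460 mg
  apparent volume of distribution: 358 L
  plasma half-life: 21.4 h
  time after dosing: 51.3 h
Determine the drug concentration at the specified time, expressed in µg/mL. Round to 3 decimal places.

C₀ = Dose / Vd = 1460 / 358 = 4.078 mg/L
k = ln2 / t½ = 0.693147 / 21.4 = 0.03239 h⁻¹
C = C₀ · e^(−k·t) = 4.078 × e^(−0.03239 × 51.3)
  = 4.078 × 0.1898 = 0.7740 mg/L
(0.7740 mg/L = 0.7740 µg/mL)

0.774 µg/mL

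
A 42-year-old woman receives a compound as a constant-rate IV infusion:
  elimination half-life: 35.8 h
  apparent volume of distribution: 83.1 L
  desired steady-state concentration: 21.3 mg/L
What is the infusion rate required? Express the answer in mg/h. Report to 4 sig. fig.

34.27 mg/h

k = ln2 / t½ = 0.693147 / 35.8 = 0.01936 h⁻¹
CL = k × Vd = 0.01936 × 83.1 = 1.609 L/h
At steady state, infusion rate R₀ = Css × CL = 21.3 × 1.609 = 34.27 mg/h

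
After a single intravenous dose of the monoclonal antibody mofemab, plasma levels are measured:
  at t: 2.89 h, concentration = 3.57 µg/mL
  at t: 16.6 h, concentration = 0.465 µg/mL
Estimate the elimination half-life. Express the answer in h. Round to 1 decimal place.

4.7 h

k = ln(C₁/C₂) / (t₂ − t₁) = ln(3.57/0.465) / (16.6 − 2.89)
  = 2.038 / 13.71 = 0.1487 h⁻¹
t½ = ln2 / k = 0.693147 / 0.1487 = 4.661 h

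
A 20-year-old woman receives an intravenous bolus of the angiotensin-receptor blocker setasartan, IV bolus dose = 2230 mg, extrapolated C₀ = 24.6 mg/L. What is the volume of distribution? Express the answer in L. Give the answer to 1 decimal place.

Vd = Dose / C₀ = 2230 / 24.6 = 90.65 L

90.7 L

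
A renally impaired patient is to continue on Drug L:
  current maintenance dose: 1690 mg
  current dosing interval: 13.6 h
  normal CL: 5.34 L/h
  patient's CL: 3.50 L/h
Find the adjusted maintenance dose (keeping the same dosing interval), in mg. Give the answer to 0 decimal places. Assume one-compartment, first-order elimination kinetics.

1108 mg

To keep the same average steady-state level, dosing rate must scale with clearance.
CL ratio = 3.50 / 5.34 = 0.6554
New dose (same interval) = 1690 × 0.6554 = 1108 mg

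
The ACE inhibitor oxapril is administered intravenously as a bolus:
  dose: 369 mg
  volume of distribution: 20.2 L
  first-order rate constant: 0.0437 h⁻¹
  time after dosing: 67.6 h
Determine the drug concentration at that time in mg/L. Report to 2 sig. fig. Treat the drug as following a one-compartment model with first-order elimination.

C₀ = Dose / Vd = 369.0 / 20.2 = 18.27 mg/L
C = C₀ · e^(−k·t) = 18.27 × e^(−0.04370 × 67.6)
  = 18.27 × 0.05212 = 0.9522 mg/L

0.95 mg/L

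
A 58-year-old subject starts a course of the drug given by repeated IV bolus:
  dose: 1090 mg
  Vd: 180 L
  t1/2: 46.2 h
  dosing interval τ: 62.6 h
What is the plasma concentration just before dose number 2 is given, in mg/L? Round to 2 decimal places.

C₀ per dose = Dose / Vd = 1090 / 180 = 6.056 mg/L
k = ln2 / t½ = 0.693147 / 46.2 = 0.01500 h⁻¹
Fraction remaining after one interval: r = e^(−kτ) = e^(−0.01500 × 62.6) = 0.3910
Before dose 2, 1 dose has been given (aged 1τ).
C_trough = C₀ × r = 6.056 × 0.3910 = 2.368 mg/L

2.37 mg/L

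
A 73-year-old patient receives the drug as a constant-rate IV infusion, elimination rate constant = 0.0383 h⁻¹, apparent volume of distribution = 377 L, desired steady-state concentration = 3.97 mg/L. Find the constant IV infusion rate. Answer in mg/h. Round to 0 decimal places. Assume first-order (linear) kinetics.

57 mg/h

CL = k × Vd = 0.03830 × 377 = 14.44 L/h
At steady state, infusion rate R₀ = Css × CL = 3.97 × 14.44 = 57.33 mg/h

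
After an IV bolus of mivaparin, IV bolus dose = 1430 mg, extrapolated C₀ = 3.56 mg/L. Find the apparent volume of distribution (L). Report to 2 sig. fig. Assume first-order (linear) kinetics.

Vd = Dose / C₀ = 1430 / 3.56 = 401.7 L

400 L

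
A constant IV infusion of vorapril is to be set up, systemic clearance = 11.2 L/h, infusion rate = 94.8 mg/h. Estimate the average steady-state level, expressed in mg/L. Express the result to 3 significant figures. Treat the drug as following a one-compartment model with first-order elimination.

At steady state Css = R₀ / CL = 94.8 / 11.20 = 8.464 mg/L

8.46 mg/L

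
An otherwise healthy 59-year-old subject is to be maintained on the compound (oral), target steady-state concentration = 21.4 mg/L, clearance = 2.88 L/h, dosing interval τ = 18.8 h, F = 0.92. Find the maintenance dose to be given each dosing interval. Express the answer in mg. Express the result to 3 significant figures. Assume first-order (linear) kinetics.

At steady state, F × (Dose/τ) = Css × CL.
Dose = Css × CL × τ / F = 21.4 × 2.880 × 18.8 / 0.92 = 1259 mg

1260 mg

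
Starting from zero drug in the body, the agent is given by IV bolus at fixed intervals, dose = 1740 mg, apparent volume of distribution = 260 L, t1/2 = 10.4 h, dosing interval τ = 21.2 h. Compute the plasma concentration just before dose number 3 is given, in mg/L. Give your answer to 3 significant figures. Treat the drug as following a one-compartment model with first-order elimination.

C₀ per dose = Dose / Vd = 1740 / 260 = 6.692 mg/L
k = ln2 / t½ = 0.693147 / 10.4 = 0.06665 h⁻¹
Fraction remaining after one interval: r = e^(−kτ) = e^(−0.06665 × 21.2) = 0.2434
Before dose 3, 2 doses have been given (aged 1τ, 2τ).
C_trough = C₀ × (r + r²) = 6.692 × (0.2434 + 0.05924) = 2.025 mg/L

2.03 mg/L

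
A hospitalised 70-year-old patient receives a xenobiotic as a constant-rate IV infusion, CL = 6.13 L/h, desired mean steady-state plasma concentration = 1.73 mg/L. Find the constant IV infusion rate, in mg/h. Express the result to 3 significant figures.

At steady state, infusion rate R₀ = Css × CL = 1.73 × 6.130 = 10.60 mg/h

10.6 mg/h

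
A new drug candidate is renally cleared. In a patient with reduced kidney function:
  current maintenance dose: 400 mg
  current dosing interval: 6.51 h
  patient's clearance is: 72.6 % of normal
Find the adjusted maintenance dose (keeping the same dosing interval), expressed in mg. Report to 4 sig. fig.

290.4 mg

To keep the same average steady-state level, dosing rate must scale with clearance.
CL ratio = 72.6 / 100 = 0.7260
New dose (same interval) = 400 × 0.7260 = 290.4 mg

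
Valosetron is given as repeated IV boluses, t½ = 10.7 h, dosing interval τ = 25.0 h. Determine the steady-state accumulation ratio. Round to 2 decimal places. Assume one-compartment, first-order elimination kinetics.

1.25

k = ln2 / t½ = 0.693147 / 10.7 = 0.06478 h⁻¹
e^(−kτ) = e^(−0.06478 × 25.0) = 0.1980
Accumulation ratio R = 1 / (1 − e^(−kτ)) = 1 / (1 − 0.1980) = 1.247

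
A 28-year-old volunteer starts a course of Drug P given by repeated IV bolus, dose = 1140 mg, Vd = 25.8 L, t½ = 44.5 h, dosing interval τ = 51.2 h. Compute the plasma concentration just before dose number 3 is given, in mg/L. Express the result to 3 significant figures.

28.9 mg/L

C₀ per dose = Dose / Vd = 1140 / 25.8 = 44.19 mg/L
k = ln2 / t½ = 0.693147 / 44.5 = 0.01558 h⁻¹
Fraction remaining after one interval: r = e^(−kτ) = e^(−0.01558 × 51.2) = 0.4504
Before dose 3, 2 doses have been given (aged 1τ, 2τ).
C_trough = C₀ × (r + r²) = 44.19 × (0.4504 + 0.2029) = 28.87 mg/L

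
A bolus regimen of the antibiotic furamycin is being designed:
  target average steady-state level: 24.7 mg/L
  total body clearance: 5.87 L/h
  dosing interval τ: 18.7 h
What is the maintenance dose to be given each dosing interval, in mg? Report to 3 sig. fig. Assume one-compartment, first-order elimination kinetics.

2710 mg

At steady state, Dose/τ = Css × CL.
Dose = Css × CL × τ = 24.7 × 5.870 × 18.7 = 2711 mg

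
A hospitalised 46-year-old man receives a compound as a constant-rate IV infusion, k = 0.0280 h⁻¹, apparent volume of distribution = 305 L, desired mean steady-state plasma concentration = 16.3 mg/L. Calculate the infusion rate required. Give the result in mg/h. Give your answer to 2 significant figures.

140 mg/h

CL = k × Vd = 0.02800 × 305 = 8.540 L/h
At steady state, infusion rate R₀ = Css × CL = 16.3 × 8.540 = 139.2 mg/h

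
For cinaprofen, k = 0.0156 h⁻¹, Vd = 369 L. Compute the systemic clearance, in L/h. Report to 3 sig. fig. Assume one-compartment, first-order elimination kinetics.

CL = k × Vd = 0.0156 × 369 = 5.756 L/h

5.76 L/h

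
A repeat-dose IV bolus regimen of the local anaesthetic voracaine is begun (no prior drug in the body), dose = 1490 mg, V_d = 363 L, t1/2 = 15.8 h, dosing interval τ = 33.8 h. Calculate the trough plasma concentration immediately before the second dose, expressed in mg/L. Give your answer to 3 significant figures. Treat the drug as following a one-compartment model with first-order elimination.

0.932 mg/L

C₀ per dose = Dose / Vd = 1490 / 363 = 4.105 mg/L
k = ln2 / t½ = 0.693147 / 15.8 = 0.04387 h⁻¹
Fraction remaining after one interval: r = e^(−kτ) = e^(−0.04387 × 33.8) = 0.2270
Before dose 2, 1 dose has been given (aged 1τ).
C_trough = C₀ × r = 4.105 × 0.2270 = 0.9318 mg/L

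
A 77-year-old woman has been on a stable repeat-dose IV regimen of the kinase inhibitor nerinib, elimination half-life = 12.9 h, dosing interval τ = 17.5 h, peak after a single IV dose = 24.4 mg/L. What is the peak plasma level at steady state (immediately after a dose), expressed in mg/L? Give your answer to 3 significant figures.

40.0 mg/L

k = ln2 / t½ = 0.693147 / 12.9 = 0.05373 h⁻¹
e^(−kτ) = e^(−0.05373 × 17.5) = 0.3905
Accumulation ratio R = 1 / (1 − e^(−kτ)) = 1 / (1 − 0.3905) = 1.641
Steady-state peak = C₀ × R = 24.4 × 1.641 = 40.04 mg/L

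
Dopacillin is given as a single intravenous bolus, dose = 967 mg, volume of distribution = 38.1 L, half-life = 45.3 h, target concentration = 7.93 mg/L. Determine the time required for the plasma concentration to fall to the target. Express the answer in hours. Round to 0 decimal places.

76 h

C₀ = Dose / Vd = 967.0 / 38.1 = 25.38 mg/L
k = ln2 / t½ = 0.693147 / 45.3 = 0.01530 h⁻¹
t = ln(C₀ / C) / k = ln(25.38 / 7.93) / 0.01530
  = ln(3.201) / 0.01530 = 1.163 / 0.01530 = 76.01 h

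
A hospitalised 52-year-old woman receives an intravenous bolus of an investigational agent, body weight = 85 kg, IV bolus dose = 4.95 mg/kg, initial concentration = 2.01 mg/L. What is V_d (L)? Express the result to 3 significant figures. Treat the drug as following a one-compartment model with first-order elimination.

Dose = 4.95 × 85 = 420.8 mg
Vd = Dose / C₀ = 420.8 / 2.01 = 209.4 L

209 L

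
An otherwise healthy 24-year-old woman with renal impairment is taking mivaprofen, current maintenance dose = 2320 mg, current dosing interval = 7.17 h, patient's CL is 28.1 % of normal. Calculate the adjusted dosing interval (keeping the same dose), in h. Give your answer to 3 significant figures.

To keep the same average steady-state level, dosing rate must scale with clearance.
CL ratio = 28.1 / 100 = 0.2810
New interval (same dose) = 7.17 / 0.2810 = 25.52 h

25.5 h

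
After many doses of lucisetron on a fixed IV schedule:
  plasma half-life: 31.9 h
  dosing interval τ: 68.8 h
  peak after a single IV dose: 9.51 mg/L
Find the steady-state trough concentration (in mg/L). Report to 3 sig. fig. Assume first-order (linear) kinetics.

2.75 mg/L

k = ln2 / t½ = 0.693147 / 31.9 = 0.02173 h⁻¹
e^(−kτ) = e^(−0.02173 × 68.8) = 0.2242
Accumulation ratio R = 1 / (1 − e^(−kτ)) = 1 / (1 − 0.2242) = 1.289
Steady-state trough = C₀ × R × e^(−kτ) = 9.51 × 1.289 × 0.2242 = 2.748 mg/L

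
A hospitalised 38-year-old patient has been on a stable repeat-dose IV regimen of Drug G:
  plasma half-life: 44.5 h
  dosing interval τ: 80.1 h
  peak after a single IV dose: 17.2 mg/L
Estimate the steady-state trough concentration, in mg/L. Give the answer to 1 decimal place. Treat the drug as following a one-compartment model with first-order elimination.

k = ln2 / t½ = 0.693147 / 44.5 = 0.01558 h⁻¹
e^(−kτ) = e^(−0.01558 × 80.1) = 0.2871
Accumulation ratio R = 1 / (1 − e^(−kτ)) = 1 / (1 − 0.2871) = 1.403
Steady-state trough = C₀ × R × e^(−kτ) = 17.2 × 1.403 × 0.2871 = 6.928 mg/L

6.9 mg/L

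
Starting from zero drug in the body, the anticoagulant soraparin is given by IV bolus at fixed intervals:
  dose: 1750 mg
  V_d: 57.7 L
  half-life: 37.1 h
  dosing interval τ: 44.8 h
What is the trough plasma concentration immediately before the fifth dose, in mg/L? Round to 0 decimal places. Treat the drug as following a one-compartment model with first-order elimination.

C₀ per dose = Dose / Vd = 1750 / 57.7 = 30.33 mg/L
k = ln2 / t½ = 0.693147 / 37.1 = 0.01868 h⁻¹
Fraction remaining after one interval: r = e^(−kτ) = e^(−0.01868 × 44.8) = 0.4331
Before dose 5, 4 doses have been given (aged 1τ, 2τ, 3τ, 4τ).
C_trough = C₀ × (r + r² + … + r^4) = C₀ × r(1−r^4)/(1−r)
        = 30.33 × 0.4331 × (1 − 0.03518) / (1 − 0.4331) = 22.36 mg/L

22 mg/L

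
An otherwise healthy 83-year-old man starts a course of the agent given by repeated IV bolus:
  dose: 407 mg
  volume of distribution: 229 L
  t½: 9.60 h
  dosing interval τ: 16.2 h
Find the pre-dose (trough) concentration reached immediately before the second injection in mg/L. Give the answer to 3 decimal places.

0.552 mg/L

C₀ per dose = Dose / Vd = 407 / 229 = 1.777 mg/L
k = ln2 / t½ = 0.693147 / 9.60 = 0.07220 h⁻¹
Fraction remaining after one interval: r = e^(−kτ) = e^(−0.07220 × 16.2) = 0.3105
Before dose 2, 1 dose has been given (aged 1τ).
C_trough = C₀ × r = 1.777 × 0.3105 = 0.5518 mg/L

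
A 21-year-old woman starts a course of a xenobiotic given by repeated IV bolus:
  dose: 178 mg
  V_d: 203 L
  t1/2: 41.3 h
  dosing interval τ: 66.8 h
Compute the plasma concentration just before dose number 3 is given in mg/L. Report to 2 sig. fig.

0.38 mg/L

C₀ per dose = Dose / Vd = 178 / 203 = 0.8768 mg/L
k = ln2 / t½ = 0.693147 / 41.3 = 0.01678 h⁻¹
Fraction remaining after one interval: r = e^(−kτ) = e^(−0.01678 × 66.8) = 0.3260
Before dose 3, 2 doses have been given (aged 1τ, 2τ).
C_trough = C₀ × (r + r²) = 0.8768 × (0.3260 + 0.1063) = 0.3790 mg/L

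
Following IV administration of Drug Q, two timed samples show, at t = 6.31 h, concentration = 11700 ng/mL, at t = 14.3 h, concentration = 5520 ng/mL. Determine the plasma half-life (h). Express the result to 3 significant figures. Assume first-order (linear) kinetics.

7.37 h

k = ln(C₁/C₂) / (t₂ − t₁) = ln(11700/5520) / (14.3 − 6.31)
  = 0.7512 / 7.990 = 0.09402 h⁻¹
t½ = ln2 / k = 0.693147 / 0.09402 = 7.372 h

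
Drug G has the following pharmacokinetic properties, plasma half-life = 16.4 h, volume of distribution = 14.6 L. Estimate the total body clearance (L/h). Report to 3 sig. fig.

0.617 L/h

k = ln2 / t½ = 0.693147 / 16.4 = 0.04227 h⁻¹
CL = k × Vd = 0.04227 × 14.6 = 0.6171 L/h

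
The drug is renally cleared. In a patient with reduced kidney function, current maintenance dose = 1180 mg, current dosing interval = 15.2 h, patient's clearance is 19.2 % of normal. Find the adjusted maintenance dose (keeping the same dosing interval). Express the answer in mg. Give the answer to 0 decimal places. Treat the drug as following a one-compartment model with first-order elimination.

To keep the same average steady-state level, dosing rate must scale with clearance.
CL ratio = 19.2 / 100 = 0.1920
New dose (same interval) = 1180 × 0.1920 = 226.6 mg

227 mg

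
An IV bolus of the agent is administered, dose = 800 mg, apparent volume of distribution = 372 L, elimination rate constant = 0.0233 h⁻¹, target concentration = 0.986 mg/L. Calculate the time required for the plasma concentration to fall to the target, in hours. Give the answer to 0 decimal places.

C₀ = Dose / Vd = 800.0 / 372 = 2.151 mg/L
t = ln(C₀ / C) / k = ln(2.151 / 0.986) / 0.02330
  = ln(2.182) / 0.02330 = 0.7802 / 0.02330 = 33.48 h

33 h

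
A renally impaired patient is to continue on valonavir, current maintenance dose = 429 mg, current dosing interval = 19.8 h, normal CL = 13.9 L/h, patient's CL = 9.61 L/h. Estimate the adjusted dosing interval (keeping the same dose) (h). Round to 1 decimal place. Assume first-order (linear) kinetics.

To keep the same average steady-state level, dosing rate must scale with clearance.
CL ratio = 9.61 / 13.9 = 0.6914
New interval (same dose) = 19.8 / 0.6914 = 28.64 h

28.6 h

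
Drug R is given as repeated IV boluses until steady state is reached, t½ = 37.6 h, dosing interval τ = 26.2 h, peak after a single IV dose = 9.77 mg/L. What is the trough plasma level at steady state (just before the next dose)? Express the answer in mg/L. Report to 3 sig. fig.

15.7 mg/L

k = ln2 / t½ = 0.693147 / 37.6 = 0.01843 h⁻¹
e^(−kτ) = e^(−0.01843 × 26.2) = 0.6170
Accumulation ratio R = 1 / (1 − e^(−kτ)) = 1 / (1 − 0.6170) = 2.611
Steady-state trough = C₀ × R × e^(−kτ) = 9.77 × 2.611 × 0.6170 = 15.74 mg/L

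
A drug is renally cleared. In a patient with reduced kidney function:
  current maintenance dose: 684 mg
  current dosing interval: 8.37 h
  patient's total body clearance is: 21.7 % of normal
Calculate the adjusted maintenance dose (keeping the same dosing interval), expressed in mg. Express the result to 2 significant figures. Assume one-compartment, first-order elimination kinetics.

150 mg

To keep the same average steady-state level, dosing rate must scale with clearance.
CL ratio = 21.7 / 100 = 0.2170
New dose (same interval) = 684 × 0.2170 = 148.4 mg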